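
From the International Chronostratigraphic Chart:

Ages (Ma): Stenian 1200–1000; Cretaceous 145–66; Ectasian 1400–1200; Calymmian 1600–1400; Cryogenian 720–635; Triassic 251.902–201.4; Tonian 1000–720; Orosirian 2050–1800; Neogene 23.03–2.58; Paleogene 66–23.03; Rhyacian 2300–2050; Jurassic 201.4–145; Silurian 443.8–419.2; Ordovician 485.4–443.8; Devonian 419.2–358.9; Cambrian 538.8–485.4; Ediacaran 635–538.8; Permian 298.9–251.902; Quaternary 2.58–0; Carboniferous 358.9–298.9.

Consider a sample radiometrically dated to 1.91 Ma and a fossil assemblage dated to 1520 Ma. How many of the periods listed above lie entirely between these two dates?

16

The older date is 1520 Ma and the younger is 1.91 Ma.
Periods with start < 1520 and end > 1.91 Ma: Ectasian (1400–1200), Stenian (1200–1000), Tonian (1000–720), Cryogenian (720–635), Ediacaran (635–538.8), Cambrian (538.8–485.4), Ordovician (485.4–443.8), Silurian (443.8–419.2), Devonian (419.2–358.9), Carboniferous (358.9–298.9), Permian (298.9–251.902), Triassic (251.902–201.4), Jurassic (201.4–145), Cretaceous (145–66), Paleogene (66–23.03), Neogene (23.03–2.58).
That is 16 complete periods.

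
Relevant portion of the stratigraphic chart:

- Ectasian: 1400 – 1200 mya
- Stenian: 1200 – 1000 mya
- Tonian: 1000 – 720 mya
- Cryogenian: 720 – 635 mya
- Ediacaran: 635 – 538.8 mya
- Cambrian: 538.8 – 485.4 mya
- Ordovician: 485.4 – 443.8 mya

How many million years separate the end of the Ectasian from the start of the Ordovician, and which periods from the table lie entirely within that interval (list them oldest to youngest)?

End of Ectasian = 1200 Ma; start of Ordovician = 485.4 Ma.
Gap = 1200 − 485.4 = 714.6 Myr.
Periods wholly inside 1200–485.4 Ma: Stenian (1200–1000), Tonian (1000–720), Cryogenian (720–635), Ediacaran (635–538.8), Cambrian (538.8–485.4).

714.6 million years; Stenian, Tonian, Cryogenian, Ediacaran, Cambrian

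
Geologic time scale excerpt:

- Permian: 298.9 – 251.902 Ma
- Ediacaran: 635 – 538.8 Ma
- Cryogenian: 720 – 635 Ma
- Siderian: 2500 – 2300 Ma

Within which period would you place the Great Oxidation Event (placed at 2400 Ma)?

2400 Ma lies between 2500 and 2300 Ma, so it falls in the Siderian.

Siderian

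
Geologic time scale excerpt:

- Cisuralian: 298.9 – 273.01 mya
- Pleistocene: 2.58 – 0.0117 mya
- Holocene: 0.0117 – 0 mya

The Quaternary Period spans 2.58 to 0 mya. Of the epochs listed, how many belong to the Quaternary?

2

Epochs inside 2.58–0 Ma: Pleistocene, Holocene — 2 in total.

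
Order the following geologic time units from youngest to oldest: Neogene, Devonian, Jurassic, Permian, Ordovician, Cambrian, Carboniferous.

Neogene, Jurassic, Permian, Carboniferous, Devonian, Ordovician, Cambrian

Group by era (each group listed oldest first) — Paleozoic: Cambrian, Ordovician, Devonian, Carboniferous, Permian; Mesozoic: Jurassic; Cenozoic: Neogene. The eras run Paleozoic → Mesozoic → Cenozoic. Concatenating the groups in that era order and then reversing gives youngest to oldest.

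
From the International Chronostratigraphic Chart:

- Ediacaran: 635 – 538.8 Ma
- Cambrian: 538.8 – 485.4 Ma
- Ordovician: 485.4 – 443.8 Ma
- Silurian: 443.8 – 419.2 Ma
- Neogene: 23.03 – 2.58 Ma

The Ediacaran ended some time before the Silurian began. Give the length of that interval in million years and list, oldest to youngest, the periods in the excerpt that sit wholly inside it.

95 million years; Cambrian, Ordovician

The Ediacaran closes at 538.8 Ma and the Silurian opens at 443.8 Ma, so the interval is 538.8 − 443.8 = 95 Myr.
A period fits inside if it starts at or after 538.8 Ma and ends at or before 443.8 Ma; oldest first that gives Cambrian, Ordovician.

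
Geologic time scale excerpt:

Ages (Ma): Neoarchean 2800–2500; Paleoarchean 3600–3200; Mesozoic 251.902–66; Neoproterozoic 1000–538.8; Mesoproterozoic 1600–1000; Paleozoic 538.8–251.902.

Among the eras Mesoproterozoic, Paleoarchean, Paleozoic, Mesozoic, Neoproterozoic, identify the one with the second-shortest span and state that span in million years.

Paleozoic, 286.898 million years

Start − end for each: Mesoproterozoic 1600 − 1000 = 600; Paleoarchean 3600 − 3200 = 400; Paleozoic 538.8 − 251.902 = 286.898; Mesozoic 251.902 − 66 = 185.902; Neoproterozoic 1000 − 538.8 = 461.2.
Ranking these from shortest: Mesozoic < Paleozoic < Paleoarchean < Neoproterozoic < Mesoproterozoic.
Position 2 in that ranking is Paleozoic, which lasted 286.898 Myr.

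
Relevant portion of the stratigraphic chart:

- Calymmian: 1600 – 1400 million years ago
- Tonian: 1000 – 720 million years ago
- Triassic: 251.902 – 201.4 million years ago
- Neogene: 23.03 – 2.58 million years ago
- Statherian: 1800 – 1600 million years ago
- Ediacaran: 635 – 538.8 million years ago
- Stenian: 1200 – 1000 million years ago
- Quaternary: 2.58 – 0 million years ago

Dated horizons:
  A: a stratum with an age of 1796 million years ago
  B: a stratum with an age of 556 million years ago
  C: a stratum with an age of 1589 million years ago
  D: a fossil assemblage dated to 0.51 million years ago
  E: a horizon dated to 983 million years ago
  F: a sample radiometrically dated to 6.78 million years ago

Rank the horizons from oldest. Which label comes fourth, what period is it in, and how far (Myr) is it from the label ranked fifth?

B, in the Ediacaran; 549.22 million years to F

Sorted oldest-first by Ma: A (1796), C (1589), E (983), B (556), F (6.78), D (0.51).
The fourth oldest is B at 556 Ma, which lies in 635–538.8 Ma: the Ediacaran.
The fifth oldest is F at 6.78 Ma; separation = |556 − 6.78| = 549.22 Myr.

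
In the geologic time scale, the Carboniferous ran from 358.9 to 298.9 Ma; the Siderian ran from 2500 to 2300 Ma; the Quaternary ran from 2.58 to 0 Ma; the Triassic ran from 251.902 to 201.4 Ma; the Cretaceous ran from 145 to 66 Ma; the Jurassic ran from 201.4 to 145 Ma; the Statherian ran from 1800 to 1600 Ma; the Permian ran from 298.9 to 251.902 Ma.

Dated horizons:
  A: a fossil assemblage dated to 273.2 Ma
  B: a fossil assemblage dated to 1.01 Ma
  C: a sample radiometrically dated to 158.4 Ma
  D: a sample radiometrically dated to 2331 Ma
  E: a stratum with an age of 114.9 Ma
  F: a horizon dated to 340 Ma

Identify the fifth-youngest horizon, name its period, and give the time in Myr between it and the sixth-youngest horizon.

F, in the Carboniferous; 1991 million years to D

Smaller Ma means younger, so youngest first: B 1.01 < E 114.9 < C 158.4 < A 273.2 < F 340 < D 2331.
Counting 5 along gives F (340 Ma); the excerpt puts that inside the Carboniferous, 358.9–298.9 Ma.
Next in line is D (2331 Ma), and 2331 − 340 = 1991 Myr.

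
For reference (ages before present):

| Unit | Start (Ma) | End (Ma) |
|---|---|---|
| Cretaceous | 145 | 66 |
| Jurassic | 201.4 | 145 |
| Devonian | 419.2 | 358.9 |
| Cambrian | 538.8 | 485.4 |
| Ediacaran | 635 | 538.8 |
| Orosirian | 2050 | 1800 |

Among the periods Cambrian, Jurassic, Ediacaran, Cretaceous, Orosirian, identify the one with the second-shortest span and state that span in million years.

Jurassic, 56.4 million years

Durations: Cambrian 53.4; Jurassic 56.4; Ediacaran 96.2; Cretaceous 79; Orosirian 250 Myr.
Sorted shortest-first: Cambrian (53.4), Jurassic (56.4), Cretaceous (79), Ediacaran (96.2), Orosirian (250).
The second shortest is Jurassic at 56.4 Myr.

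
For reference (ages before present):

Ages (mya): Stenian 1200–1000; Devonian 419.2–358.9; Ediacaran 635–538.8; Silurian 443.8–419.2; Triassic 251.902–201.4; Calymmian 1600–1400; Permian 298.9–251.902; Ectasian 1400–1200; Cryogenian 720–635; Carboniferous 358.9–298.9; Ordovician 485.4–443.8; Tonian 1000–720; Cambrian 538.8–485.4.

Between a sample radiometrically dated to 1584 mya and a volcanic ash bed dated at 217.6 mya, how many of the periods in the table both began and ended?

11

The older date is 1584 Ma and the younger is 217.6 Ma.
Periods with start < 1584 and end > 217.6 Ma: Ectasian (1400–1200), Stenian (1200–1000), Tonian (1000–720), Cryogenian (720–635), Ediacaran (635–538.8), Cambrian (538.8–485.4), Ordovician (485.4–443.8), Silurian (443.8–419.2), Devonian (419.2–358.9), Carboniferous (358.9–298.9), Permian (298.9–251.902).
That is 11 complete periods.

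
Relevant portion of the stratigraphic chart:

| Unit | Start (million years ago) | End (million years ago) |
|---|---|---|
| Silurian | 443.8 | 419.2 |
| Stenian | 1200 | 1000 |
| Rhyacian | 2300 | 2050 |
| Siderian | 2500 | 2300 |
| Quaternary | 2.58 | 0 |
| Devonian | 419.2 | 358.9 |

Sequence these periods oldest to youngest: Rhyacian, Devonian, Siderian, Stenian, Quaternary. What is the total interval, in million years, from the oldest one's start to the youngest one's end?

Start ages (Ma): Siderian 2500, Rhyacian 2300, Stenian 1200, Devonian 419.2, Quaternary 2.58.
Ordered oldest to youngest: Siderian, Rhyacian, Stenian, Devonian, Quaternary.
Span = 2500 − 0 = 2500 Myr.

Siderian → Rhyacian → Stenian → Devonian → Quaternary; total span 2500 Myr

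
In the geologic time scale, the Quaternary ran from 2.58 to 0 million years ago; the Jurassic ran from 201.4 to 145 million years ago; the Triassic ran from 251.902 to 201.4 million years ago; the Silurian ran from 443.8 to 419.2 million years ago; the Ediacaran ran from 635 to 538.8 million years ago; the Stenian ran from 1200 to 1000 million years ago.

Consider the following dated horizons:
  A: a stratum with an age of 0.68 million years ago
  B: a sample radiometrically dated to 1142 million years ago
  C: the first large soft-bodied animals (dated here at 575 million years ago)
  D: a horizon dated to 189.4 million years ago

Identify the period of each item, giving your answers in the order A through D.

A — Quaternary; B — Stenian; C — Ediacaran; D — Jurassic

A: 0.68 Ma lies in 2.58–0 Ma, so Quaternary.
B: 1142 Ma lies in 1200–1000 Ma, so Stenian.
C: 575 Ma lies in 635–538.8 Ma, so Ediacaran.
D: 189.4 Ma lies in 201.4–145 Ma, so Jurassic.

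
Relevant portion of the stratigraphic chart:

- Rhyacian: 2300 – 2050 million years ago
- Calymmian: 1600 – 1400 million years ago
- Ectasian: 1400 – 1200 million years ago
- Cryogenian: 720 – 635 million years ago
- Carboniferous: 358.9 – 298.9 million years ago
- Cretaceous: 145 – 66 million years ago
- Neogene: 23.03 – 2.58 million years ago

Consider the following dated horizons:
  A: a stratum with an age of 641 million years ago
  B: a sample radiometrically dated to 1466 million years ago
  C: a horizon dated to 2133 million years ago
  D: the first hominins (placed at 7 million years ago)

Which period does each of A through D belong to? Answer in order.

A — Cryogenian; B — Calymmian; C — Rhyacian; D — Neogene

A: 641 Ma lies in 720–635 Ma, so Cryogenian.
B: 1466 Ma lies in 1600–1400 Ma, so Calymmian.
C: 2133 Ma lies in 2300–2050 Ma, so Rhyacian.
D: 7 Ma lies in 23.03–2.58 Ma, so Neogene.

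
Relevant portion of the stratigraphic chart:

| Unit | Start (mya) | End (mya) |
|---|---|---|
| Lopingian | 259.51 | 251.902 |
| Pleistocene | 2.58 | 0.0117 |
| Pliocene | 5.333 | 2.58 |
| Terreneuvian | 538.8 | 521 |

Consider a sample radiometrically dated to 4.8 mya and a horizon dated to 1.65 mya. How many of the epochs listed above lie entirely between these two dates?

The older date is 4.8 Ma and the younger is 1.65 Ma.
No epoch both begins after 4.8 Ma and ends before 1.65 Ma, so the count is 0.

0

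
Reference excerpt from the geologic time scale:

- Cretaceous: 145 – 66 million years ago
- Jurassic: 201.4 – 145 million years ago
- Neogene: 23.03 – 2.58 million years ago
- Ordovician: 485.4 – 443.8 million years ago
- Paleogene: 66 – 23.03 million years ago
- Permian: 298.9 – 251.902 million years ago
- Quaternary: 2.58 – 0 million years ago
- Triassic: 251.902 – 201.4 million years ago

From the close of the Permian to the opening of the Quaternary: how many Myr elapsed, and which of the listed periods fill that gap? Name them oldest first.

249.322 million years; Triassic, Jurassic, Cretaceous, Paleogene, Neogene

The Permian closes at 251.902 Ma and the Quaternary opens at 2.58 Ma, so the interval is 251.902 − 2.58 = 249.322 Myr.
A period fits inside if it starts at or after 251.902 Ma and ends at or before 2.58 Ma; oldest first that gives Triassic, Jurassic, Cretaceous, Paleogene, Neogene.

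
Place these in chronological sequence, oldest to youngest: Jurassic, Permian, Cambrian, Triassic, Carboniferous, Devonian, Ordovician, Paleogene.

Group by era (each group listed oldest first) — Paleozoic: Cambrian, Ordovician, Devonian, Carboniferous, Permian; Mesozoic: Triassic, Jurassic; Cenozoic: Paleogene. The eras run Paleozoic → Mesozoic → Cenozoic. Concatenating the groups in that era order gives oldest to youngest directly.

Cambrian → Ordovician → Devonian → Carboniferous → Permian → Triassic → Jurassic → Paleogene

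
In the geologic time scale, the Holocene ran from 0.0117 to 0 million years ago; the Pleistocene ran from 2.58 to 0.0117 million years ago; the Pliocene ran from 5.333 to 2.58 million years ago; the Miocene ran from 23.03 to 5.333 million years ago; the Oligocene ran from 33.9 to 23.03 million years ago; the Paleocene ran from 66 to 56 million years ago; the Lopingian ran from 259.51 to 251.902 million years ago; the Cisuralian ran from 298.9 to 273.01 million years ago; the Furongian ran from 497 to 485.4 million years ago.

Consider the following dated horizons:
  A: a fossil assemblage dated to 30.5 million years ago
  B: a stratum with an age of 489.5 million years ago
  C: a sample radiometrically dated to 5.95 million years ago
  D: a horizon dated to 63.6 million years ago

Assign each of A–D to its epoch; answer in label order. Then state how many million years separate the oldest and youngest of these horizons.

Match each age against the start–end ranges in the excerpt: A = 30.5 Ma → Oligocene (33.9–23.03); B = 489.5 Ma → Furongian (497–485.4); C = 5.95 Ma → Miocene (23.03–5.333); D = 63.6 Ma → Paleocene (66–56).
The largest age is 489.5 Ma and the smallest is 5.95 Ma; their difference is 483.55 Myr.

A — Oligocene; B — Furongian; C — Miocene; D — Paleocene; span 483.55 million years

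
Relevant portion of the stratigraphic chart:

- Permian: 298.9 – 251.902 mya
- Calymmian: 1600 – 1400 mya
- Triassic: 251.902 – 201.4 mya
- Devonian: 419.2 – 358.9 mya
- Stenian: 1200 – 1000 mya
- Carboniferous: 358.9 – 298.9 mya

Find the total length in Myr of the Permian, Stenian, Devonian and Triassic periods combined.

Duration is start − end for each: (298.9 − 251.902) + (1200 − 1000) + (419.2 − 358.9) + (251.902 − 201.4).
That is 46.998 + 200 + 60.3 + 50.502, which totals 357.8 million years.

357.8 million years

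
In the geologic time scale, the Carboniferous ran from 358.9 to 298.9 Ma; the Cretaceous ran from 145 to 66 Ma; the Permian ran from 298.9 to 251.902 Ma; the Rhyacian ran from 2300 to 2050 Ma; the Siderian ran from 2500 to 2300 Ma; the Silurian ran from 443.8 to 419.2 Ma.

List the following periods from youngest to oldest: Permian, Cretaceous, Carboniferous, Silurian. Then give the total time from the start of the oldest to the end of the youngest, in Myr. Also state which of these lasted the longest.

Start ages (Ma): Silurian 443.8, Carboniferous 358.9, Permian 298.9, Cretaceous 145.
Ordered youngest to oldest: Cretaceous, Permian, Carboniferous, Silurian.
Span = 443.8 − 66 = 377.8 Myr.
Durations: Silurian 24.6, Cretaceous 79, Permian 46.998, Carboniferous 60 → longest is Cretaceous (79 Myr).

Cretaceous → Permian → Carboniferous → Silurian; total span 377.8 Myr; longest is Cretaceous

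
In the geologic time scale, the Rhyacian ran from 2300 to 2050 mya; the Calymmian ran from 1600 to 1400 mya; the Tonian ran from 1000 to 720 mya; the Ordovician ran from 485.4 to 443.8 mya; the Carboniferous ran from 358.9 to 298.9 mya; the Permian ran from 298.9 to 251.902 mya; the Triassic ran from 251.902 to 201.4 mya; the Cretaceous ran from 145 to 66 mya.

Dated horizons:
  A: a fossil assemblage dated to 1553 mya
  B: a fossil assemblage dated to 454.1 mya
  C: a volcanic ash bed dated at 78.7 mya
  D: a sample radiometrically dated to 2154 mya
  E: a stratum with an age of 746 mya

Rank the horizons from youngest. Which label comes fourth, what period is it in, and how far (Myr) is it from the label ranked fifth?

A, in the Calymmian; 601 million years to D

Smaller Ma means younger, so youngest first: C 78.7 < B 454.1 < E 746 < A 1553 < D 2154.
Counting 4 along gives A (1553 Ma); the excerpt puts that inside the Calymmian, 1600–1400 Ma.
Next in line is D (2154 Ma), and 2154 − 1553 = 601 Myr.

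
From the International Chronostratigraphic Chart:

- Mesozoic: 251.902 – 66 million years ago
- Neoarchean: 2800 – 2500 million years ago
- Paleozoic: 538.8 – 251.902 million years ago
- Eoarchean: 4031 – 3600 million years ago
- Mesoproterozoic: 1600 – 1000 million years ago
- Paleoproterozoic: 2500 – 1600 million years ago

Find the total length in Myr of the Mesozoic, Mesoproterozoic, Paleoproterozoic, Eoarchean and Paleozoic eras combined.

2403.8 million years

Duration is start − end for each: (251.902 − 66) + (1600 − 1000) + (2500 − 1600) + (4031 − 3600) + (538.8 − 251.902).
That is 185.902 + 600 + 900 + 431 + 286.898, which totals 2403.8 million years.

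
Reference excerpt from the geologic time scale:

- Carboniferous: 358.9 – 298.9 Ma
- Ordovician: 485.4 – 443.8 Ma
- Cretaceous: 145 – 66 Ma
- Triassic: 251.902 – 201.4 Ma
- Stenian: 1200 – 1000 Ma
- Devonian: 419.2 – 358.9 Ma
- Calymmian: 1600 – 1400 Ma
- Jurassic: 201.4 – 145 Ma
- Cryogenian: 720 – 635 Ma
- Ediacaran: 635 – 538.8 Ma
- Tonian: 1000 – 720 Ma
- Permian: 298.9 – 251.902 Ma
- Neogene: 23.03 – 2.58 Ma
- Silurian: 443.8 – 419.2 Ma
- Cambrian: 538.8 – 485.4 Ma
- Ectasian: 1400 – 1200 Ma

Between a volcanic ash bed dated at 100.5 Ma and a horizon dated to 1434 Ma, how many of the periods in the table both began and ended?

The older date is 1434 Ma and the younger is 100.5 Ma.
Periods with start < 1434 and end > 100.5 Ma: Ectasian (1400–1200), Stenian (1200–1000), Tonian (1000–720), Cryogenian (720–635), Ediacaran (635–538.8), Cambrian (538.8–485.4), Ordovician (485.4–443.8), Silurian (443.8–419.2), Devonian (419.2–358.9), Carboniferous (358.9–298.9), Permian (298.9–251.902), Triassic (251.902–201.4), Jurassic (201.4–145).
That is 13 complete periods.

13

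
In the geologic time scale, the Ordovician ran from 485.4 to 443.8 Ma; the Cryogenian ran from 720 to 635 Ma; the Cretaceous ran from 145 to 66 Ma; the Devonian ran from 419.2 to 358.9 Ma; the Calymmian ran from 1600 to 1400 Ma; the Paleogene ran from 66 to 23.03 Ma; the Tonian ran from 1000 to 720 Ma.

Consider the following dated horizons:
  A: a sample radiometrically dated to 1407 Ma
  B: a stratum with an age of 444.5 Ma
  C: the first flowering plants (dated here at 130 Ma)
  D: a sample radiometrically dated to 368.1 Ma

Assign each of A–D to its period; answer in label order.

A — Calymmian; B — Ordovician; C — Cretaceous; D — Devonian

Match each age against the start–end ranges in the excerpt: A = 1407 Ma → Calymmian (1600–1400); B = 444.5 Ma → Ordovician (485.4–443.8); C = 130 Ma → Cretaceous (145–66); D = 368.1 Ma → Devonian (419.2–358.9).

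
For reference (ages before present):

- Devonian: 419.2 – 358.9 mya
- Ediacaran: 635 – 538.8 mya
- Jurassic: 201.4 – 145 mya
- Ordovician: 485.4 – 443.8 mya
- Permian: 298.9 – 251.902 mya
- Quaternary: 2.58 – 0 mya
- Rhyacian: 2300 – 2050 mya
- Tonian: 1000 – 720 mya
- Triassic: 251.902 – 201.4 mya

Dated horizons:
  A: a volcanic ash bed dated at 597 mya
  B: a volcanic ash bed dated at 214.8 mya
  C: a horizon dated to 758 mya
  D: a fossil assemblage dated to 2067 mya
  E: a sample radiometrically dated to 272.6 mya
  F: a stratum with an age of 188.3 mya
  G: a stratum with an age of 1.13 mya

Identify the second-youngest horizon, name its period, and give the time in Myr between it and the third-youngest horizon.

F, in the Jurassic; 26.5 million years to B

Sorted youngest-first by Ma: G (1.13), F (188.3), B (214.8), E (272.6), A (597), C (758), D (2067).
The second youngest is F at 188.3 Ma, which lies in 201.4–145 Ma: the Jurassic.
The third youngest is B at 214.8 Ma; separation = |188.3 − 214.8| = 26.5 Myr.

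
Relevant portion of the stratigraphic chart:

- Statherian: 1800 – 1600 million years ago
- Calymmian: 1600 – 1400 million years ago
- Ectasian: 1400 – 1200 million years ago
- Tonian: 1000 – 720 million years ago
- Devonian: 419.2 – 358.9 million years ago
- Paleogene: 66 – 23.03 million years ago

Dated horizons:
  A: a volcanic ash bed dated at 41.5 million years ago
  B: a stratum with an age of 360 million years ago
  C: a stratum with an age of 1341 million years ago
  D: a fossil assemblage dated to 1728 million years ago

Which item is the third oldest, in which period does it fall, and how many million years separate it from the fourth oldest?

Sorted oldest-first by Ma: D (1728), C (1341), B (360), A (41.5).
The third oldest is B at 360 Ma, which lies in 419.2–358.9 Ma: the Devonian.
The fourth oldest is A at 41.5 Ma; separation = |360 − 41.5| = 318.5 Myr.

B, in the Devonian; 318.5 million years to A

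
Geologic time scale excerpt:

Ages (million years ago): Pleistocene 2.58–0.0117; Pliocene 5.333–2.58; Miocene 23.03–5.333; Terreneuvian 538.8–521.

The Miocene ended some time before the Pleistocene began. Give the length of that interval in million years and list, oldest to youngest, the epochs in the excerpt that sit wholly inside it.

End of Miocene = 5.333 Ma; start of Pleistocene = 2.58 Ma.
Gap = 5.333 − 2.58 = 2.753 Myr.
Epochs wholly inside 5.333–2.58 Ma: Pliocene (5.333–2.58).

2.753 million years; Pliocene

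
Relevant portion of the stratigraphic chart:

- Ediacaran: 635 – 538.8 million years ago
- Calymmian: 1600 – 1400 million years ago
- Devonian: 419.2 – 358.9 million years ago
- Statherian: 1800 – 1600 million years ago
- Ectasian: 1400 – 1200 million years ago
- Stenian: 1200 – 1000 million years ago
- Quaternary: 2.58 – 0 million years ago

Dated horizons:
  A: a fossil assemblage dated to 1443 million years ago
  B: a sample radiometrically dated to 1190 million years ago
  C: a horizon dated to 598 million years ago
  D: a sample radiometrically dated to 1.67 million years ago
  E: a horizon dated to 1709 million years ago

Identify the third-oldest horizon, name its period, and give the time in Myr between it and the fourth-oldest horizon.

Larger Ma means older, so oldest first: E 1709 > A 1443 > B 1190 > C 598 > D 1.67.
Counting 3 along gives B (1190 Ma); the excerpt puts that inside the Stenian, 1200–1000 Ma.
Next in line is C (598 Ma), and 1190 − 598 = 592 Myr.

B, in the Stenian; 592 million years to C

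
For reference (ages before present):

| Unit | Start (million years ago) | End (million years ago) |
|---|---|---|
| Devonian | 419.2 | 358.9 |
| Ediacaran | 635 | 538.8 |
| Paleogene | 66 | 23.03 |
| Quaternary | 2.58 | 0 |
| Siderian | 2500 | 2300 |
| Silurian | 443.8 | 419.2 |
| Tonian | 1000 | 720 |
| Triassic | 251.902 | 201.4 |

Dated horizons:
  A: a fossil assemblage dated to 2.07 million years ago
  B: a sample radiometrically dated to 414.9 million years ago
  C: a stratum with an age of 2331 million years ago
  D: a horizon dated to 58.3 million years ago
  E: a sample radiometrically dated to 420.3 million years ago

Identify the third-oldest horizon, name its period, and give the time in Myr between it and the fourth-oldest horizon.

B, in the Devonian; 356.6 million years to D

Larger Ma means older, so oldest first: C 2331 > E 420.3 > B 414.9 > D 58.3 > A 2.07.
Counting 3 along gives B (414.9 Ma); the excerpt puts that inside the Devonian, 419.2–358.9 Ma.
Next in line is D (58.3 Ma), and 414.9 − 58.3 = 356.6 Myr.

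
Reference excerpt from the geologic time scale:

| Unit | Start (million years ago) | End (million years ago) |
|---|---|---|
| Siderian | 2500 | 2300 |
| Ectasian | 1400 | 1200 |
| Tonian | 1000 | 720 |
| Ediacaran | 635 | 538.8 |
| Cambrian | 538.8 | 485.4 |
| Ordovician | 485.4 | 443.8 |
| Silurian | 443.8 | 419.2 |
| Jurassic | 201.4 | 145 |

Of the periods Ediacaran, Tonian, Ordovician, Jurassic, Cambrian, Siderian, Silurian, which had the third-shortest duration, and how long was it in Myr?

Cambrian, 53.4 million years

Start − end for each: Ediacaran 635 − 538.8 = 96.2; Tonian 1000 − 720 = 280; Ordovician 485.4 − 443.8 = 41.6; Jurassic 201.4 − 145 = 56.4; Cambrian 538.8 − 485.4 = 53.4; Siderian 2500 − 2300 = 200; Silurian 443.8 − 419.2 = 24.6.
Ranking these from shortest: Silurian < Ordovician < Cambrian < Jurassic < Ediacaran < Siderian < Tonian.
Position 3 in that ranking is Cambrian, which lasted 53.4 Myr.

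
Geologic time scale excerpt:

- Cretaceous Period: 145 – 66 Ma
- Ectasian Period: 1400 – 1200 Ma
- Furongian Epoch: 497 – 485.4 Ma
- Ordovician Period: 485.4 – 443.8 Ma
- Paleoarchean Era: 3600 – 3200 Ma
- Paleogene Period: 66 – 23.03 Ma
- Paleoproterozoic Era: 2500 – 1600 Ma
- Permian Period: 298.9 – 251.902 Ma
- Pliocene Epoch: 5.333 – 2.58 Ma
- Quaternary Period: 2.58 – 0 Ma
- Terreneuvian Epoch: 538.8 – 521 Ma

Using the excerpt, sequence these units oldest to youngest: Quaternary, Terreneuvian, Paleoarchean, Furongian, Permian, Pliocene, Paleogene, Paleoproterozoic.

Paleoarchean, Paleoproterozoic, Terreneuvian, Furongian, Permian, Paleogene, Pliocene, Quaternary

Sorting by start age (descending Ma, since larger Ma = older): Paleoarchean start 3600, Paleoproterozoic start 2500, Terreneuvian start 538.8, Furongian start 497, Permian start 298.9, Paleogene start 66, Pliocene start 5.333, Quaternary start 2.58.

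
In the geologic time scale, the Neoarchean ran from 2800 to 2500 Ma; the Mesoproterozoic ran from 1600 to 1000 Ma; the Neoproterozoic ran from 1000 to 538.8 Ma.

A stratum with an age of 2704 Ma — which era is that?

2704 Ma lies between 2800 and 2500 Ma, so it falls in the Neoarchean.

Neoarchean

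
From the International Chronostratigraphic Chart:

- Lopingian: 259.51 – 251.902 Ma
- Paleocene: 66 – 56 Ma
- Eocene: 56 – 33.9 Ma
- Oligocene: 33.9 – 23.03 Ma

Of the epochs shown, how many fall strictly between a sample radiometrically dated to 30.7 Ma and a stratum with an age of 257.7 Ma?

The older date is 257.7 Ma and the younger is 30.7 Ma.
Epochs with start < 257.7 and end > 30.7 Ma: Paleocene (66–56), Eocene (56–33.9).
That is 2 complete epochs.

2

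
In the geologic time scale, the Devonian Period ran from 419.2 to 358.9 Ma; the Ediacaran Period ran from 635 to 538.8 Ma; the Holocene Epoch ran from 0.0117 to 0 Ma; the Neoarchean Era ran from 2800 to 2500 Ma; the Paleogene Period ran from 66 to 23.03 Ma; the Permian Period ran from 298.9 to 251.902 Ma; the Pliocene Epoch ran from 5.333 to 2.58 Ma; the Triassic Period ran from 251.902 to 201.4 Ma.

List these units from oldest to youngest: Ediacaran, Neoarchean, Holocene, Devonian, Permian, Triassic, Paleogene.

Neoarchean, Ediacaran, Devonian, Permian, Triassic, Paleogene, Holocene

The oldest of these is Neoarchean (starts 2800 Ma) and the youngest is Holocene (ends 0 Ma).
In between, by decreasing start age: Ediacaran (635), Devonian (419.2), Permian (298.9), Triassic (251.902), Paleogene (66).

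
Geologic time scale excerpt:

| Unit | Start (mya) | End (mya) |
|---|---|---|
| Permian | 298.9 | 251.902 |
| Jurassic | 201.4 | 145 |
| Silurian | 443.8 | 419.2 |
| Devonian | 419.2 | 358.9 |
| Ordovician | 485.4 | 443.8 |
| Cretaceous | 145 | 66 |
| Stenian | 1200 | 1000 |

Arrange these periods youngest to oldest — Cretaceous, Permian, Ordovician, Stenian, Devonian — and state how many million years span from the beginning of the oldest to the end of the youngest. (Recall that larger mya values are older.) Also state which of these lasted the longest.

Cretaceous, Permian, Devonian, Ordovician, Stenian; total span 1134 Myr; longest is Stenian

Start ages (Ma): Stenian 1200, Ordovician 485.4, Devonian 419.2, Permian 298.9, Cretaceous 145.
Ordered youngest to oldest: Cretaceous, Permian, Devonian, Ordovician, Stenian.
Span = 1200 − 66 = 1134 Myr.
Durations: Ordovician 41.6, Stenian 200, Cretaceous 79, Permian 46.998, Devonian 60.3 → longest is Stenian (200 Myr).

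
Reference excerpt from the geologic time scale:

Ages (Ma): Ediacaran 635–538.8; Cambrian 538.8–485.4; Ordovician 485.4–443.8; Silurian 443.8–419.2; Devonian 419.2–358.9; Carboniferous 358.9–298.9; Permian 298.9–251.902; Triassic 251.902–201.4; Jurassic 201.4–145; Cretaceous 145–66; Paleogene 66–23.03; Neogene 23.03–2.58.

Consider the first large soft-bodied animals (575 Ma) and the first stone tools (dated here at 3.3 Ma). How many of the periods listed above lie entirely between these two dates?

10

The older date is 575 Ma and the younger is 3.3 Ma.
Periods with start < 575 and end > 3.3 Ma: Cambrian (538.8–485.4), Ordovician (485.4–443.8), Silurian (443.8–419.2), Devonian (419.2–358.9), Carboniferous (358.9–298.9), Permian (298.9–251.902), Triassic (251.902–201.4), Jurassic (201.4–145), Cretaceous (145–66), Paleogene (66–23.03).
That is 10 complete periods.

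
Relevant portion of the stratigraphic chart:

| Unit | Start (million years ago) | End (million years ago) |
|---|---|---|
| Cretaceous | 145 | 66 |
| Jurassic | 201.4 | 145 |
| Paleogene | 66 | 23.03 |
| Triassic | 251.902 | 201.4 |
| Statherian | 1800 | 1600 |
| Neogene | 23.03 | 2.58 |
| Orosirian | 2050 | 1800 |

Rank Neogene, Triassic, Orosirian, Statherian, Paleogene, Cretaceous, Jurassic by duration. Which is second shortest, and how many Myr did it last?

Durations: Neogene 20.45; Triassic 50.502; Orosirian 250; Statherian 200; Paleogene 42.97; Cretaceous 79; Jurassic 56.4 Myr.
Sorted shortest-first: Neogene (20.45), Paleogene (42.97), Triassic (50.502), Jurassic (56.4), Cretaceous (79), Statherian (200), Orosirian (250).
The second shortest is Paleogene at 42.97 Myr.

Paleogene, 42.97 million years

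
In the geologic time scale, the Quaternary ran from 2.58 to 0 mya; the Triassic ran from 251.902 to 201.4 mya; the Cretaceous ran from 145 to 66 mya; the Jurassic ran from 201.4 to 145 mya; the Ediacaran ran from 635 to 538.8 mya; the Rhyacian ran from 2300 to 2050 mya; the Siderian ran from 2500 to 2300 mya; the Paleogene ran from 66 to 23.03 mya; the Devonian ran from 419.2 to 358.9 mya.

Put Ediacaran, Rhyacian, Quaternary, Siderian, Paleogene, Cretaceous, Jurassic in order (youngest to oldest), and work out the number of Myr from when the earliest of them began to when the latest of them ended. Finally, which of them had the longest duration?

Start ages (Ma): Siderian 2500, Rhyacian 2300, Ediacaran 635, Jurassic 201.4, Cretaceous 145, Paleogene 66, Quaternary 2.58.
Ordered youngest to oldest: Quaternary, Paleogene, Cretaceous, Jurassic, Ediacaran, Rhyacian, Siderian.
Span = 2500 − 0 = 2500 Myr.
Durations: Cretaceous 79, Ediacaran 96.2, Siderian 200, Jurassic 56.4, Rhyacian 250, Quaternary 2.58, Paleogene 42.97 → longest is Rhyacian (250 Myr).

Quaternary → Paleogene → Cretaceous → Jurassic → Ediacaran → Rhyacian → Siderian; total span 2500 Myr; longest is Rhyacian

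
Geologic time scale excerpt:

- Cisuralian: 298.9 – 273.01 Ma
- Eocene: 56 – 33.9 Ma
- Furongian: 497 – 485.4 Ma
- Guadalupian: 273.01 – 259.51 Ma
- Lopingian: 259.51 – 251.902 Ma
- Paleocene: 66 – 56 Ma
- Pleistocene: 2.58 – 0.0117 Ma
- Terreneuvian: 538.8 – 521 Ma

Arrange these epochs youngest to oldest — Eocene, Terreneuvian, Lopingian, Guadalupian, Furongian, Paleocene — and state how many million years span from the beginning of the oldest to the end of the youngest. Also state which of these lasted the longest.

Eocene → Paleocene → Lopingian → Guadalupian → Furongian → Terreneuvian; total span 504.9 Myr; longest is Eocene

Start ages (Ma): Terreneuvian 538.8, Furongian 497, Guadalupian 273.01, Lopingian 259.51, Paleocene 66, Eocene 56.
Ordered youngest to oldest: Eocene, Paleocene, Lopingian, Guadalupian, Furongian, Terreneuvian.
Span = 538.8 − 33.9 = 504.9 Myr.
Durations: Eocene 22.1, Lopingian 7.608, Paleocene 10, Terreneuvian 17.8, Furongian 11.6, Guadalupian 13.5 → longest is Eocene (22.1 Myr).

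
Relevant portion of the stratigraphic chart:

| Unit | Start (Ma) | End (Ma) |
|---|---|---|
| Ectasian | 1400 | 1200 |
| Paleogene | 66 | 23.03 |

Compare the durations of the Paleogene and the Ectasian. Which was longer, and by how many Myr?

Ectasian, by 157.03 million years

Paleogene: 66 − 23.03 = 42.97 Myr.
Ectasian: 1400 − 1200 = 200 Myr.
Difference: 200 − 42.97 = 157.03 Myr, so the Ectasian was longer.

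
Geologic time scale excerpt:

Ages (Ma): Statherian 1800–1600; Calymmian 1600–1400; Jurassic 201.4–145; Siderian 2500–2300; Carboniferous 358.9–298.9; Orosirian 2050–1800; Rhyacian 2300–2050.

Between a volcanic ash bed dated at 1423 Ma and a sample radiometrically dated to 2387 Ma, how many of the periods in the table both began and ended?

3

2387 Ma sits inside the Siderian (2500–2300) and 1423 Ma inside the Calymmian (1600–1400); neither of those is wholly between the two dates.
The listed periods lying completely between them are Rhyacian, Orosirian, Statherian — 3 in all.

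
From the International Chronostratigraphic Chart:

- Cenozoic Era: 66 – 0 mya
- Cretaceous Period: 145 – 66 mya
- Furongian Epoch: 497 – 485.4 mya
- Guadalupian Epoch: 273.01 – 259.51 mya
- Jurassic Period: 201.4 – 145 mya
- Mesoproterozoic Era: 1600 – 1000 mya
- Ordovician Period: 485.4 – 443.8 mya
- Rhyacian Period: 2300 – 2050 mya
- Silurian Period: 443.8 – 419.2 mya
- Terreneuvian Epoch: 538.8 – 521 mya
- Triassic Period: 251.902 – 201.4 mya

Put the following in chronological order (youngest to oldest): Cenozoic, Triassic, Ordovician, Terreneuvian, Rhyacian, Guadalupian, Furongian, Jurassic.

Cenozoic, Jurassic, Triassic, Guadalupian, Ordovician, Furongian, Terreneuvian, Rhyacian

Read off each span (Ma): Cenozoic 66–0; Triassic 251.902–201.4; Ordovician 485.4–443.8; Terreneuvian 538.8–521; Rhyacian 2300–2050; Guadalupian 273.01–259.51; Furongian 497–485.4; Jurassic 201.4–145.
Larger Ma is older, so oldest→youngest is Rhyacian, Terreneuvian, Furongian, Ordovician, Guadalupian, Triassic, Jurassic, Cenozoic; reverse it for youngest→oldest.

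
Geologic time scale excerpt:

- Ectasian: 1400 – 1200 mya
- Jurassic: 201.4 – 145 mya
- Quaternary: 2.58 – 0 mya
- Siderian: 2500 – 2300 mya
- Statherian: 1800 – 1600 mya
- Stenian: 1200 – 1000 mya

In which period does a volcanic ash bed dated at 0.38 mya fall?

0.38 Ma lies between 2.58 and 0 Ma, so it falls in the Quaternary.

Quaternary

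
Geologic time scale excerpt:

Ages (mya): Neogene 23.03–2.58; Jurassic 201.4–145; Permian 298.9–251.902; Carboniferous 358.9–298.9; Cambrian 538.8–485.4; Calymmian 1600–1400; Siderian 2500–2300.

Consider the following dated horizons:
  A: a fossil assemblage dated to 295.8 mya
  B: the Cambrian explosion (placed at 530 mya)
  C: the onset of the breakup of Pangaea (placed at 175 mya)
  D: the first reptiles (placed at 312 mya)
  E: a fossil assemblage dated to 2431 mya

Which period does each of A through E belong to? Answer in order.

Match each age against the start–end ranges in the excerpt: A = 295.8 Ma → Permian (298.9–251.902); B = 530 Ma → Cambrian (538.8–485.4); C = 175 Ma → Jurassic (201.4–145); D = 312 Ma → Carboniferous (358.9–298.9); E = 2431 Ma → Siderian (2500–2300).

A — Permian; B — Cambrian; C — Jurassic; D — Carboniferous; E — Siderian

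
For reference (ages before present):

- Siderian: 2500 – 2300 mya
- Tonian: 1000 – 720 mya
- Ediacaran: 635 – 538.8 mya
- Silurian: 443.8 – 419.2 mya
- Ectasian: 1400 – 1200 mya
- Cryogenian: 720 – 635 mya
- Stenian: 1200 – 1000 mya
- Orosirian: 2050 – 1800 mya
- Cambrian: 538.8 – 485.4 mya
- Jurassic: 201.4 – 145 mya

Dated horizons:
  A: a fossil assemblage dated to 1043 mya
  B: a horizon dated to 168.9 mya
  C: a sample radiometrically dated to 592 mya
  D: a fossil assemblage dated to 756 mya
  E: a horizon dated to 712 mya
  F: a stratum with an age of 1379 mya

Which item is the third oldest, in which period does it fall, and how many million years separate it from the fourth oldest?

Sorted oldest-first by Ma: F (1379), A (1043), D (756), E (712), C (592), B (168.9).
The third oldest is D at 756 Ma, which lies in 1000–720 Ma: the Tonian.
The fourth oldest is E at 712 Ma; separation = |756 − 712| = 44 Myr.

D, in the Tonian; 44 million years to E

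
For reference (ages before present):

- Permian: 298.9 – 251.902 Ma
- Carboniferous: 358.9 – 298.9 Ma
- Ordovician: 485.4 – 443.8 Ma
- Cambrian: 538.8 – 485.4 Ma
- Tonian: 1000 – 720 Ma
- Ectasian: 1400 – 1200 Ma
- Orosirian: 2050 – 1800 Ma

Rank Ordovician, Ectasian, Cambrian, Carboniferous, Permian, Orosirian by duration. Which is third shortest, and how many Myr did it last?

Start − end for each: Ordovician 485.4 − 443.8 = 41.6; Ectasian 1400 − 1200 = 200; Cambrian 538.8 − 485.4 = 53.4; Carboniferous 358.9 − 298.9 = 60; Permian 298.9 − 251.902 = 46.998; Orosirian 2050 − 1800 = 250.
Ranking these from shortest: Ordovician < Permian < Cambrian < Carboniferous < Ectasian < Orosirian.
Position 3 in that ranking is Cambrian, which lasted 53.4 Myr.

Cambrian, 53.4 million years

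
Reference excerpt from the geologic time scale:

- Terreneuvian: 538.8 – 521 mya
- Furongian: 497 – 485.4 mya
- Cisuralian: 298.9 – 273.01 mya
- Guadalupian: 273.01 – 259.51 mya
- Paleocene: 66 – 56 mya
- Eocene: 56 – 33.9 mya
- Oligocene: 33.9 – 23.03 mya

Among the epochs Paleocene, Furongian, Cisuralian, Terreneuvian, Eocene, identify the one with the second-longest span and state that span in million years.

Durations: Paleocene 10; Furongian 11.6; Cisuralian 25.89; Terreneuvian 17.8; Eocene 22.1 Myr.
Sorted longest-first: Cisuralian (25.89), Eocene (22.1), Terreneuvian (17.8), Furongian (11.6), Paleocene (10).
The second longest is Eocene at 22.1 Myr.

Eocene, 22.1 million years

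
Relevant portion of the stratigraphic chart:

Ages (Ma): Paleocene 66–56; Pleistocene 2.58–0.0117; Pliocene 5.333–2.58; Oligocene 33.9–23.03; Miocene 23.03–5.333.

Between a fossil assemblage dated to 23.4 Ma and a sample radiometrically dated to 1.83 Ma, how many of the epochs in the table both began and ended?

2

The older date is 23.4 Ma and the younger is 1.83 Ma.
Epochs with start < 23.4 and end > 1.83 Ma: Miocene (23.03–5.333), Pliocene (5.333–2.58).
That is 2 complete epochs.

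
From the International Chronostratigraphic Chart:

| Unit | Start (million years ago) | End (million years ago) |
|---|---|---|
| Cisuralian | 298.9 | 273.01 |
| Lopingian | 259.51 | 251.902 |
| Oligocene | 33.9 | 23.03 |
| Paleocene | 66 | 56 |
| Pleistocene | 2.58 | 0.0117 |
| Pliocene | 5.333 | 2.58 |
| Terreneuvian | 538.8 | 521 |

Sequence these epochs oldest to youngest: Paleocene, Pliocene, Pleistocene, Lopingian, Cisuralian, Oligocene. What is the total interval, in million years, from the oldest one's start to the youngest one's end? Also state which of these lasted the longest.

Cisuralian → Lopingian → Paleocene → Oligocene → Pliocene → Pleistocene; total span 298.8883 Myr; longest is Cisuralian

Start ages (Ma): Cisuralian 298.9, Lopingian 259.51, Paleocene 66, Oligocene 33.9, Pliocene 5.333, Pleistocene 2.58.
Ordered oldest to youngest: Cisuralian, Lopingian, Paleocene, Oligocene, Pliocene, Pleistocene.
Span = 298.9 − 0.0117 = 298.8883 Myr.
Durations: Lopingian 7.608, Paleocene 10, Oligocene 10.87, Pliocene 2.753, Cisuralian 25.89, Pleistocene 2.5683 → longest is Cisuralian (25.89 Myr).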